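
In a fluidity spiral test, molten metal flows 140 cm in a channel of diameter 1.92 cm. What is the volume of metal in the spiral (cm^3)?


Formula: V = pi * (d/2)^2 * L  (cylinder volume)
Radius = 1.92/2 = 0.96 cm
V = pi * 0.96^2 * 140 = 405.3409 cm^3

Final answer: 405.3409 cm^3


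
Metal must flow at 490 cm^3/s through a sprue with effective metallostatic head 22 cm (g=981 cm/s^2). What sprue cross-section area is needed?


Formula: v = sqrt(2*g*h), A = Q/v
Velocity: v = sqrt(2 * 981 * 22) = sqrt(43164) = 207.7595 cm/s
Sprue area: A = Q / v = 490 / 207.7595 = 2.3585 cm^2

Answer: 2.3585 cm^2


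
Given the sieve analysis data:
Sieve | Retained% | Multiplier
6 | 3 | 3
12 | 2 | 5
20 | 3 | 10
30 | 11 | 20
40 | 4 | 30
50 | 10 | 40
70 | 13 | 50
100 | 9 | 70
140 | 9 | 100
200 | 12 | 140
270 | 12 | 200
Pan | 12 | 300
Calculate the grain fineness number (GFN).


Formula: GFN = sum(pct * multiplier) / sum(pct)
sum(pct * multiplier) = 10649
sum(pct) = 100
GFN = 10649 / 100 = 106.49

Answer: 106.49


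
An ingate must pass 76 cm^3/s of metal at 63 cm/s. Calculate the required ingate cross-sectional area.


Formula: A_ingate = Q / v  (continuity equation)
A = 76 cm^3/s / 63 cm/s = 1.2063 cm^2

Final answer: 1.2063 cm^2


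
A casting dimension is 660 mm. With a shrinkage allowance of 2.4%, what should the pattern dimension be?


Formula: L_pattern = L_casting * (1 + shrinkage_rate/100)
Shrinkage factor = 1 + 2.4/100 = 1.024
L_pattern = 660 mm * 1.024 = 675.8400 mm

675.8400 mm


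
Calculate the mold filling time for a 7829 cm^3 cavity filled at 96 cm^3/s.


Formula: t_fill = V_mold / Q_flow
t = 7829 cm^3 / 96 cm^3/s = 81.5521 s

81.5521 s


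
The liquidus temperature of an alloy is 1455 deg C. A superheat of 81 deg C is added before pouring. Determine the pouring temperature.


Formula: T_pour = T_melt + Superheat
T_pour = 1455 + 81 = 1536 deg C


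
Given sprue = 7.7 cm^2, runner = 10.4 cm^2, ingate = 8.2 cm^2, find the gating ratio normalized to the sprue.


Sprue:Runner:Ingate = 1 : 10.4/7.7 : 8.2/7.7 = 1:1.35:1.06

Final answer: 1:1.35:1.06


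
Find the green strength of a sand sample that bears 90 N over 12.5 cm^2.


Formula: Compressive Strength = Force / Area
Strength = 90 N / 12.5 cm^2 = 7.2000 N/cm^2

7.2000 N/cm^2


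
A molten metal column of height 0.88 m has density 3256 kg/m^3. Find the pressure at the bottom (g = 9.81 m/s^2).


Formula: P = rho * g * h
rho * g = 3256 * 9.81 = 31941.36 N/m^3
P = 31941.36 * 0.88 = 28108.3968 Pa

Answer: 28108.3968 Pa


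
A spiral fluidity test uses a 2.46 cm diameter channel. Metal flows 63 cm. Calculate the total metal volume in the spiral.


Formula: V = pi * (d/2)^2 * L  (cylinder volume)
Radius = 2.46/2 = 1.23 cm
V = pi * 1.23^2 * 63 = 299.4337 cm^3

Answer: 299.4337 cm^3


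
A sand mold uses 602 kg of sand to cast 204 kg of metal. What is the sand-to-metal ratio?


Formula: Sand-to-Metal Ratio = W_sand / W_metal
Ratio = 602 kg / 204 kg = 2.9510


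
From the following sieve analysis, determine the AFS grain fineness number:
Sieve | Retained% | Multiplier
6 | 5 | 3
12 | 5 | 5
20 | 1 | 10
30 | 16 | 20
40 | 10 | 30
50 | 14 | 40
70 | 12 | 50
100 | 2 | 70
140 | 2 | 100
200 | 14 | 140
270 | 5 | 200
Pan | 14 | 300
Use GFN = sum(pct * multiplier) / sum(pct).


Formula: GFN = sum(pct * multiplier) / sum(pct)
sum(pct * multiplier) = 9330
sum(pct) = 100
GFN = 9330 / 100 = 93.30

93.30


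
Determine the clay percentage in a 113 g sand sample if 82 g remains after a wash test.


Formula: Clay% = (W_total - W_washed) / W_total * 100
Clay mass = 113 - 82 = 31 g
Clay% = 31 / 113 * 100 = 27.4336%

Final answer: 27.4336%


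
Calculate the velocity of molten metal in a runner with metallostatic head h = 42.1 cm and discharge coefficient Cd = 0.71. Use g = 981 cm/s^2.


Formula: v = Cd * sqrt(2 * g * h)  (Torricelli with discharge coefficient)
2*g*h = 2 * 981 * 42.1 = 82600.2 cm^2/s^2
sqrt(82600.2) = 287.40251 cm/s
v = 0.71 * 287.40251 = 204.0558 cm/s

Answer: 204.0558 cm/s


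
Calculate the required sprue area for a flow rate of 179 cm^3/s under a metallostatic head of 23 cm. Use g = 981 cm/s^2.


Formula: v = sqrt(2*g*h), A = Q/v
Velocity: v = sqrt(2 * 981 * 23) = sqrt(45126) = 212.4288 cm/s
Sprue area: A = Q / v = 179 / 212.4288 = 0.8426 cm^2

Answer: 0.8426 cm^2


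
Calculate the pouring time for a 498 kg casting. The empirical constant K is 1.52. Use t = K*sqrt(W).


Formula: t = K * sqrt(W)
sqrt(W) = sqrt(498) = 22.31591
t = 1.52 * 22.31591 = 33.9202 s

Answer: 33.9202 s


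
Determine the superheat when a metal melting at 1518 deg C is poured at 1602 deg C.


Formula: Superheat = T_pour - T_melt
Superheat = 1602 - 1518 = 84 deg C

84 deg C


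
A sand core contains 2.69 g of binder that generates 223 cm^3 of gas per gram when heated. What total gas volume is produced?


Formula: V_gas = W_binder * gas_evolution_rate
V = 2.69 g * 223 cm^3/g = 599.8700 cm^3

Final answer: 599.8700 cm^3


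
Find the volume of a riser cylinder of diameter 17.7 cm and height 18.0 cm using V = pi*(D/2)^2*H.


Formula: V = pi * (D/2)^2 * H  (cylinder volume)
Radius = D/2 = 17.7/2 = 8.85 cm
V = pi * 8.85^2 * 18.0 = 4429.0330 cm^3

Answer: 4429.0330 cm^3


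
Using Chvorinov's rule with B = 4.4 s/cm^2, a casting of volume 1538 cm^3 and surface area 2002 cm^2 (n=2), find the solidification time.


Formula: t_s = B * (V/A)^n  (Chvorinov's rule, n=2)
Modulus M = V/A = 1538/2002 = 0.768232 cm
M^2 = 0.768232^2 = 0.590180 cm^2
t_s = 4.4 * 0.590180 = 2.5968 s

Final answer: 2.5968 s


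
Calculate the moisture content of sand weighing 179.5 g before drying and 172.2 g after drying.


Formula: MC = (W_wet - W_dry) / W_wet * 100
Water mass = 179.5 - 172.2 = 7.3 g
MC = 7.3 / 179.5 * 100 = 4.0669%

Final answer: 4.0669%


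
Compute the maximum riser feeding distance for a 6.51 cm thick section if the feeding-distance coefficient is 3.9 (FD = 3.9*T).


Formula: FD = 3.9 * T  (riser feeding-distance rule)
FD = 3.9 * 6.51 cm = 25.3890 cm

25.3890 cm


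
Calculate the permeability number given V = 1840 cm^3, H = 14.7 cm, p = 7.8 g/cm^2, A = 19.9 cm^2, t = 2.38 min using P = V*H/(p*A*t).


Formula: Permeability Number P = (V * H) / (p * A * t)
Numerator: V * H = 1840 * 14.7 = 27048.0
Denominator: p * A * t = 7.8 * 19.9 * 2.38 = 369.4236
P = 27048.0 / 369.4236 = 73.2168


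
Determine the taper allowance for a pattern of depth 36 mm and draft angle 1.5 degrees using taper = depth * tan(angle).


Formula: taper = depth * tan(draft_angle)
tan(1.5 deg) = 0.0261859
taper = 36 mm * 0.0261859 = 0.9427 mm


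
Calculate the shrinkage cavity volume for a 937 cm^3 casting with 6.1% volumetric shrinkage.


Formula: V_shrink = V_casting * shrinkage_pct / 100
V_shrink = 937 cm^3 * 6.1 / 100 = 57.1570 cm^3

57.1570 cm^3


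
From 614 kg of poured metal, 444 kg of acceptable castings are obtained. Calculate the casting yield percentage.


Formula: Casting Yield = (W_good / W_total) * 100
Yield = (444 kg / 614 kg) * 100 = 72.3127%


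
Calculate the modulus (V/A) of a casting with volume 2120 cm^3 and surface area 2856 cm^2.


Formula: Casting Modulus M = V / A
M = 2120 cm^3 / 2856 cm^2 = 0.7423 cm

0.7423 cm


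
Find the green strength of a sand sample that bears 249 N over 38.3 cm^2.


Formula: Compressive Strength = Force / Area
Strength = 249 N / 38.3 cm^2 = 6.5013 N/cm^2

6.5013 N/cm^2


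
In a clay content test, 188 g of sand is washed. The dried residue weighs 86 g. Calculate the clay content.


Formula: Clay% = (W_total - W_washed) / W_total * 100
Clay mass = 188 - 86 = 102 g
Clay% = 102 / 188 * 100 = 54.2553%

54.2553%


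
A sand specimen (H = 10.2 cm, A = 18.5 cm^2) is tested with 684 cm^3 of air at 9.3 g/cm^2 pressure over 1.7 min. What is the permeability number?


Formula: Permeability Number P = (V * H) / (p * A * t)
Numerator: V * H = 684 * 10.2 = 6976.8
Denominator: p * A * t = 9.3 * 18.5 * 1.7 = 292.485
P = 6976.8 / 292.485 = 23.8535

Final answer: 23.8535


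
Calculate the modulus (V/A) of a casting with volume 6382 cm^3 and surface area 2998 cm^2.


Formula: Casting Modulus M = V / A
M = 6382 cm^3 / 2998 cm^2 = 2.1288 cm

2.1288 cm


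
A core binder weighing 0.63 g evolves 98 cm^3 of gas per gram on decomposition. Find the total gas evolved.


Formula: V_gas = W_binder * gas_evolution_rate
V = 0.63 g * 98 cm^3/g = 61.7400 cm^3

Answer: 61.7400 cm^3


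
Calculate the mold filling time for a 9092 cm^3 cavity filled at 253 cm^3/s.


Formula: t_fill = V_mold / Q_flow
t = 9092 cm^3 / 253 cm^3/s = 35.9368 s


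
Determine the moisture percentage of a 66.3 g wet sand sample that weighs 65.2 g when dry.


Formula: MC = (W_wet - W_dry) / W_wet * 100
Water mass = 66.3 - 65.2 = 1.1 g
MC = 1.1 / 66.3 * 100 = 1.6591%

Final answer: 1.6591%


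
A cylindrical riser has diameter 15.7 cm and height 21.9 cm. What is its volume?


Formula: V = pi * (D/2)^2 * H  (cylinder volume)
Radius = D/2 = 15.7/2 = 7.85 cm
V = pi * 7.85^2 * 21.9 = 4239.6822 cm^3

4239.6822 cm^3


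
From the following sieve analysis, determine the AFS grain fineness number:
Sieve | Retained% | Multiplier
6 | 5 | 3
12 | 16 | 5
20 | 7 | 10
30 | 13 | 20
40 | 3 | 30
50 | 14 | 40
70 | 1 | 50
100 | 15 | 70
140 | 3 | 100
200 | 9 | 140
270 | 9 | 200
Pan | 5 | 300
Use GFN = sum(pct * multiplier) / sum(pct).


Formula: GFN = sum(pct * multiplier) / sum(pct)
sum(pct * multiplier) = 7035
sum(pct) = 100
GFN = 7035 / 100 = 70.35

Answer: 70.35


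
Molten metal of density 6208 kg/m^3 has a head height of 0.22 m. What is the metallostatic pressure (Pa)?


Formula: P = rho * g * h
rho * g = 6208 * 9.81 = 60900.48 N/m^3
P = 60900.48 * 0.22 = 13398.1056 Pa

Answer: 13398.1056 Pa


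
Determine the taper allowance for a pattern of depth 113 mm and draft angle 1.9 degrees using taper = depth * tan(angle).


Formula: taper = depth * tan(draft_angle)
tan(1.9 deg) = 0.0331734
taper = 113 mm * 0.0331734 = 3.7486 mm


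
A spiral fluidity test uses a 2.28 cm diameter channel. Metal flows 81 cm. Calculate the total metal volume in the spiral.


Formula: V = pi * (d/2)^2 * L  (cylinder volume)
Radius = 2.28/2 = 1.14 cm
V = pi * 1.14^2 * 81 = 330.7079 cm^3

330.7079 cm^3


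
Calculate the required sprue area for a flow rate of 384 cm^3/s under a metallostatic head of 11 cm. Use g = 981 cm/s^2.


Formula: v = sqrt(2*g*h), A = Q/v
Velocity: v = sqrt(2 * 981 * 11) = sqrt(21582) = 146.9081 cm/s
Sprue area: A = Q / v = 384 / 146.9081 = 2.6139 cm^2


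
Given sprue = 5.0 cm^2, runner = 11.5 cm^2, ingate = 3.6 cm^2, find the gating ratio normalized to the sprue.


Sprue:Runner:Ingate = 1 : 11.5/5.0 : 3.6/5.0 = 1:2.30:0.72

Answer: 1:2.30:0.72


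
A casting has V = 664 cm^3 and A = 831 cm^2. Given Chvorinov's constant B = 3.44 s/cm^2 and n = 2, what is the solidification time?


Formula: t_s = B * (V/A)^n  (Chvorinov's rule, n=2)
Modulus M = V/A = 664/831 = 0.799037 cm
M^2 = 0.799037^2 = 0.638460 cm^2
t_s = 3.44 * 0.638460 = 2.1963 s


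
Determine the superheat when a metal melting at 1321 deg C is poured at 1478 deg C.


Formula: Superheat = T_pour - T_melt
Superheat = 1478 - 1321 = 157 deg C

157 deg C


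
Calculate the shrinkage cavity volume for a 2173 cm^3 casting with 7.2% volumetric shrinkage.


Formula: V_shrink = V_casting * shrinkage_pct / 100
V_shrink = 2173 cm^3 * 7.2 / 100 = 156.4560 cm^3

Final answer: 156.4560 cm^3


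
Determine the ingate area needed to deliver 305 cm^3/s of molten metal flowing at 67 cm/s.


Formula: A_ingate = Q / v  (continuity equation)
A = 305 cm^3/s / 67 cm/s = 4.5522 cm^2

Final answer: 4.5522 cm^2


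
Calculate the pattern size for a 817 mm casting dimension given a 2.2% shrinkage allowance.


Formula: L_pattern = L_casting * (1 + shrinkage_rate/100)
Shrinkage factor = 1 + 2.2/100 = 1.022
L_pattern = 817 mm * 1.022 = 834.9740 mm

834.9740 mm


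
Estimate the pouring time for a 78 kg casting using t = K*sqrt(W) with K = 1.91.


Formula: t = K * sqrt(W)
sqrt(W) = sqrt(78) = 8.83176
t = 1.91 * 8.83176 = 16.8687 s

Answer: 16.8687 s


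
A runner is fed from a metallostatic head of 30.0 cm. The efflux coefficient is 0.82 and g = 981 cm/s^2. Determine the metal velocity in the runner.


Formula: v = Cd * sqrt(2 * g * h)  (Torricelli with discharge coefficient)
2*g*h = 2 * 981 * 30.0 = 58860.0 cm^2/s^2
sqrt(58860.0) = 242.61080 cm/s
v = 0.82 * 242.61080 = 198.9409 cm/s


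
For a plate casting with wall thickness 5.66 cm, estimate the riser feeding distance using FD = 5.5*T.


Formula: FD = 5.5 * T  (riser feeding-distance rule)
FD = 5.5 * 5.66 cm = 31.1300 cm

31.1300 cm


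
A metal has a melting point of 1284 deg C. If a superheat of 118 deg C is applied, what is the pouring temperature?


Formula: T_pour = T_melt + Superheat
T_pour = 1284 + 118 = 1402 deg C


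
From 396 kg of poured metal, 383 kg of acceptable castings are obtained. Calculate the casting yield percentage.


Formula: Casting Yield = (W_good / W_total) * 100
Yield = (383 kg / 396 kg) * 100 = 96.7172%

Answer: 96.7172%


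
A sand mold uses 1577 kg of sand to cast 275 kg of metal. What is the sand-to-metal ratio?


Formula: Sand-to-Metal Ratio = W_sand / W_metal
Ratio = 1577 kg / 275 kg = 5.7345

5.7345


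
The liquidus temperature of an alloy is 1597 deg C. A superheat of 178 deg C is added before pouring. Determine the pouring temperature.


Formula: T_pour = T_melt + Superheat
T_pour = 1597 + 178 = 1775 deg C

1775 deg C


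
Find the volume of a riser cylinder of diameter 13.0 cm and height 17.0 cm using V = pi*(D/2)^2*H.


Formula: V = pi * (D/2)^2 * H  (cylinder volume)
Radius = D/2 = 13.0/2 = 6.5 cm
V = pi * 6.5^2 * 17.0 = 2256.4489 cm^3

Answer: 2256.4489 cm^3


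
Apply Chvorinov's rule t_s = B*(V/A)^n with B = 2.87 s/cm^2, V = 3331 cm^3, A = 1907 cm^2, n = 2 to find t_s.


Formula: t_s = B * (V/A)^n  (Chvorinov's rule, n=2)
Modulus M = V/A = 3331/1907 = 1.746723 cm
M^2 = 1.746723^2 = 3.051041 cm^2
t_s = 2.87 * 3.051041 = 8.7565 s

8.7565 s


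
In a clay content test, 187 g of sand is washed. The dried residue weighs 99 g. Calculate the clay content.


Formula: Clay% = (W_total - W_washed) / W_total * 100
Clay mass = 187 - 99 = 88 g
Clay% = 88 / 187 * 100 = 47.0588%

Answer: 47.0588%


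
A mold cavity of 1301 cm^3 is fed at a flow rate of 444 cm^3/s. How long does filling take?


Formula: t_fill = V_mold / Q_flow
t = 1301 cm^3 / 444 cm^3/s = 2.9302 s

Final answer: 2.9302 s


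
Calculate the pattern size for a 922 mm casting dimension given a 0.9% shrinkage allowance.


Formula: L_pattern = L_casting * (1 + shrinkage_rate/100)
Shrinkage factor = 1 + 0.9/100 = 1.009
L_pattern = 922 mm * 1.009 = 930.2980 mm

Final answer: 930.2980 mm


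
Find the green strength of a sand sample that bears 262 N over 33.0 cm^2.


Formula: Compressive Strength = Force / Area
Strength = 262 N / 33.0 cm^2 = 7.9394 N/cm^2

Final answer: 7.9394 N/cm^2


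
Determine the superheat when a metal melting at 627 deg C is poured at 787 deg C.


Formula: Superheat = T_pour - T_melt
Superheat = 787 - 627 = 160 deg C

Answer: 160 deg C


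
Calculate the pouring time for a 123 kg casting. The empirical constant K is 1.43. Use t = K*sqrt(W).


Formula: t = K * sqrt(W)
sqrt(W) = sqrt(123) = 11.09054
t = 1.43 * 11.09054 = 15.8595 s


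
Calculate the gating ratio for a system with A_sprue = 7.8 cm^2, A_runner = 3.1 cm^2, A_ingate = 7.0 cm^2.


Sprue:Runner:Ingate = 1 : 3.1/7.8 : 7.0/7.8 = 1:0.40:0.90

Final answer: 1:0.40:0.90


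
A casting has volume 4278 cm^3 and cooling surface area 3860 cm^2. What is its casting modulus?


Formula: Casting Modulus M = V / A
M = 4278 cm^3 / 3860 cm^2 = 1.1083 cm

Answer: 1.1083 cm


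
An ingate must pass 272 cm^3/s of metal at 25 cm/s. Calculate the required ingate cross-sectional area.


Formula: A_ingate = Q / v  (continuity equation)
A = 272 cm^3/s / 25 cm/s = 10.8800 cm^2

Answer: 10.8800 cm^2


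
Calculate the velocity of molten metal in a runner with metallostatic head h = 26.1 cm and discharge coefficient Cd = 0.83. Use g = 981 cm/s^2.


Formula: v = Cd * sqrt(2 * g * h)  (Torricelli with discharge coefficient)
2*g*h = 2 * 981 * 26.1 = 51208.2 cm^2/s^2
sqrt(51208.2) = 226.29229 cm/s
v = 0.83 * 226.29229 = 187.8226 cm/s

Answer: 187.8226 cm/s


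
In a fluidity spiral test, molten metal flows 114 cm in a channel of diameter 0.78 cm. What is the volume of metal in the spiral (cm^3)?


Formula: V = pi * (d/2)^2 * L  (cylinder volume)
Radius = 0.78/2 = 0.39 cm
V = pi * 0.39^2 * 114 = 54.4733 cm^3

54.4733 cm^3


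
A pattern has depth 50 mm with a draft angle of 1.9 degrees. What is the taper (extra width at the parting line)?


Formula: taper = depth * tan(draft_angle)
tan(1.9 deg) = 0.0331734
taper = 50 mm * 0.0331734 = 1.6587 mm

1.6587 mm


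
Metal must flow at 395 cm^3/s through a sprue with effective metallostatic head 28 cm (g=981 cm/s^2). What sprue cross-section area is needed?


Formula: v = sqrt(2*g*h), A = Q/v
Velocity: v = sqrt(2 * 981 * 28) = sqrt(54936) = 234.3843 cm/s
Sprue area: A = Q / v = 395 / 234.3843 = 1.6853 cm^2

1.6853 cm^2


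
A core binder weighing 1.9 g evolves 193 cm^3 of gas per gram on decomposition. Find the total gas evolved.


Formula: V_gas = W_binder * gas_evolution_rate
V = 1.9 g * 193 cm^3/g = 366.7000 cm^3

Answer: 366.7000 cm^3


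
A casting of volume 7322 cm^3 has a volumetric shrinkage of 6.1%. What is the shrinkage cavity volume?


Formula: V_shrink = V_casting * shrinkage_pct / 100
V_shrink = 7322 cm^3 * 6.1 / 100 = 446.6420 cm^3


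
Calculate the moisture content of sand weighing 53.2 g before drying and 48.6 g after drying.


Formula: MC = (W_wet - W_dry) / W_wet * 100
Water mass = 53.2 - 48.6 = 4.6 g
MC = 4.6 / 53.2 * 100 = 8.6466%

8.6466%


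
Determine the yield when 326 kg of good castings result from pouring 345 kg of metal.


Formula: Casting Yield = (W_good / W_total) * 100
Yield = (326 kg / 345 kg) * 100 = 94.4928%

Final answer: 94.4928%


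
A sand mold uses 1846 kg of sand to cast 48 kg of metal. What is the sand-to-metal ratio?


Formula: Sand-to-Metal Ratio = W_sand / W_metal
Ratio = 1846 kg / 48 kg = 38.4583

Answer: 38.4583


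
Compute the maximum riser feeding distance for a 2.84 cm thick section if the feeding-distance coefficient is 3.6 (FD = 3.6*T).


Formula: FD = 3.6 * T  (riser feeding-distance rule)
FD = 3.6 * 2.84 cm = 10.2240 cm

10.2240 cm


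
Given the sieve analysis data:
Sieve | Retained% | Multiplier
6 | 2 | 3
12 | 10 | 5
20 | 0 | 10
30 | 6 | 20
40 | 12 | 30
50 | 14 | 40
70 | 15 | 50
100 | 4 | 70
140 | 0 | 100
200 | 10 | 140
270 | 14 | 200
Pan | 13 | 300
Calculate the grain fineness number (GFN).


Formula: GFN = sum(pct * multiplier) / sum(pct)
sum(pct * multiplier) = 10226
sum(pct) = 100
GFN = 10226 / 100 = 102.26

102.26


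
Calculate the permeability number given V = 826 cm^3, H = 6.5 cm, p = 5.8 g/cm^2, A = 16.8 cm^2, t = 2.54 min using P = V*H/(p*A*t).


Formula: Permeability Number P = (V * H) / (p * A * t)
Numerator: V * H = 826 * 6.5 = 5369.0
Denominator: p * A * t = 5.8 * 16.8 * 2.54 = 247.4976
P = 5369.0 / 247.4976 = 21.6931

21.6931


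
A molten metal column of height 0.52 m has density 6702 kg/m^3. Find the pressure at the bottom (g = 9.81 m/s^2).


Formula: P = rho * g * h
rho * g = 6702 * 9.81 = 65746.62 N/m^3
P = 65746.62 * 0.52 = 34188.2424 Pa

34188.2424 Pa


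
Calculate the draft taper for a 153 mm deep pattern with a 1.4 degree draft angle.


Formula: taper = depth * tan(draft_angle)
tan(1.4 deg) = 0.0244395
taper = 153 mm * 0.0244395 = 3.7392 mm

Final answer: 3.7392 mm


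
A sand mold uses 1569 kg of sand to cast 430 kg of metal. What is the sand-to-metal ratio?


Formula: Sand-to-Metal Ratio = W_sand / W_metal
Ratio = 1569 kg / 430 kg = 3.6488


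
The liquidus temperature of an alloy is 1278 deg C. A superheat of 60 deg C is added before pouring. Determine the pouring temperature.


Formula: T_pour = T_melt + Superheat
T_pour = 1278 + 60 = 1338 deg C


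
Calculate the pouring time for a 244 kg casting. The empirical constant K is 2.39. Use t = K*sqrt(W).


Formula: t = K * sqrt(W)
sqrt(W) = sqrt(244) = 15.62050
t = 2.39 * 15.62050 = 37.3330 s

37.3330 s


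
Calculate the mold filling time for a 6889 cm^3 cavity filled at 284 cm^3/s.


Formula: t_fill = V_mold / Q_flow
t = 6889 cm^3 / 284 cm^3/s = 24.2570 s

Answer: 24.2570 s


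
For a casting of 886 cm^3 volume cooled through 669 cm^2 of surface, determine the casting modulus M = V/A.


Formula: Casting Modulus M = V / A
M = 886 cm^3 / 669 cm^2 = 1.3244 cm


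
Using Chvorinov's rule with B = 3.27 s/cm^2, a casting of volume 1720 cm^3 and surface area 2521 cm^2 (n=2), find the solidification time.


Formula: t_s = B * (V/A)^n  (Chvorinov's rule, n=2)
Modulus M = V/A = 1720/2521 = 0.682269 cm
M^2 = 0.682269^2 = 0.465491 cm^2
t_s = 3.27 * 0.465491 = 1.5222 s

1.5222 s


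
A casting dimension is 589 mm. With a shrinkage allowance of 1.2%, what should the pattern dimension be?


Formula: L_pattern = L_casting * (1 + shrinkage_rate/100)
Shrinkage factor = 1 + 1.2/100 = 1.012
L_pattern = 589 mm * 1.012 = 596.0680 mm

Final answer: 596.0680 mm


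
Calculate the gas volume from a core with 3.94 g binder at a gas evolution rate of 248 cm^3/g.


Formula: V_gas = W_binder * gas_evolution_rate
V = 3.94 g * 248 cm^3/g = 977.1200 cm^3

Final answer: 977.1200 cm^3


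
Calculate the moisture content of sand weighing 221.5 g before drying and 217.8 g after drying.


Formula: MC = (W_wet - W_dry) / W_wet * 100
Water mass = 221.5 - 217.8 = 3.7 g
MC = 3.7 / 221.5 * 100 = 1.6704%

Answer: 1.6704%


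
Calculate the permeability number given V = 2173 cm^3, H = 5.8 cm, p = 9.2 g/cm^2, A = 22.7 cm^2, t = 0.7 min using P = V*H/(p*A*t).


Formula: Permeability Number P = (V * H) / (p * A * t)
Numerator: V * H = 2173 * 5.8 = 12603.4
Denominator: p * A * t = 9.2 * 22.7 * 0.7 = 146.188
P = 12603.4 / 146.188 = 86.2136

86.2136


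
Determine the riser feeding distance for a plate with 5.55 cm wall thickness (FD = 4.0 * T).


Formula: FD = 4.0 * T  (riser feeding-distance rule)
FD = 4.0 * 5.55 cm = 22.2000 cm


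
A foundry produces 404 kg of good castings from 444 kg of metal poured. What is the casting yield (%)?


Formula: Casting Yield = (W_good / W_total) * 100
Yield = (404 kg / 444 kg) * 100 = 90.9910%

90.9910%


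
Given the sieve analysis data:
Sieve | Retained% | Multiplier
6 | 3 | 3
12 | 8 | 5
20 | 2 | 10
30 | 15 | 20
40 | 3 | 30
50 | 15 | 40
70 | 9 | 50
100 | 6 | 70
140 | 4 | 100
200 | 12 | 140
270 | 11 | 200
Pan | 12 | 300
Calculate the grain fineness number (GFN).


Formula: GFN = sum(pct * multiplier) / sum(pct)
sum(pct * multiplier) = 9809
sum(pct) = 100
GFN = 9809 / 100 = 98.09

Answer: 98.09


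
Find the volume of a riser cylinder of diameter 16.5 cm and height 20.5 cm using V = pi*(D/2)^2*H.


Formula: V = pi * (D/2)^2 * H  (cylinder volume)
Radius = D/2 = 16.5/2 = 8.25 cm
V = pi * 8.25^2 * 20.5 = 4383.4053 cm^3

4383.4053 cm^3


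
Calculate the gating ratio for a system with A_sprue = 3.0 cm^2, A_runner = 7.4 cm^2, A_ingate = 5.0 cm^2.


Sprue:Runner:Ingate = 1 : 7.4/3.0 : 5.0/3.0 = 1:2.47:1.67

1:2.47:1.67


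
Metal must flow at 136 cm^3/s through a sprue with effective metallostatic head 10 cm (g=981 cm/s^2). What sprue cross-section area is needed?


Formula: v = sqrt(2*g*h), A = Q/v
Velocity: v = sqrt(2 * 981 * 10) = sqrt(19620) = 140.0714 cm/s
Sprue area: A = Q / v = 136 / 140.0714 = 0.9709 cm^2

0.9709 cm^2


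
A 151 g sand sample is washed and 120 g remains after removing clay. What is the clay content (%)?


Formula: Clay% = (W_total - W_washed) / W_total * 100
Clay mass = 151 - 120 = 31 g
Clay% = 31 / 151 * 100 = 20.5298%

20.5298%


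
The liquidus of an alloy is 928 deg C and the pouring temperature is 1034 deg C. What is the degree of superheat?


Formula: Superheat = T_pour - T_melt
Superheat = 1034 - 928 = 106 deg C

106 deg C


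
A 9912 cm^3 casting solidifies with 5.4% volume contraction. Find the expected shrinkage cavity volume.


Formula: V_shrink = V_casting * shrinkage_pct / 100
V_shrink = 9912 cm^3 * 5.4 / 100 = 535.2480 cm^3

Answer: 535.2480 cm^3


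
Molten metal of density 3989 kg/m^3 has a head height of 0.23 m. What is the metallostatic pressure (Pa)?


Formula: P = rho * g * h
rho * g = 3989 * 9.81 = 39132.09 N/m^3
P = 39132.09 * 0.23 = 9000.3807 Pa


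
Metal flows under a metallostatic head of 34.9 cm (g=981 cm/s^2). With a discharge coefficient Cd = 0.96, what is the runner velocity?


Formula: v = Cd * sqrt(2 * g * h)  (Torricelli with discharge coefficient)
2*g*h = 2 * 981 * 34.9 = 68473.8 cm^2/s^2
sqrt(68473.8) = 261.67499 cm/s
v = 0.96 * 261.67499 = 251.2080 cm/s

Answer: 251.2080 cm/s


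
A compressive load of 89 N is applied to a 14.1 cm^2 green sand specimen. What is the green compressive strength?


Formula: Compressive Strength = Force / Area
Strength = 89 N / 14.1 cm^2 = 6.3121 N/cm^2

6.3121 N/cm^2


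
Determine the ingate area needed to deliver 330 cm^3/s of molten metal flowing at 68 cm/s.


Formula: A_ingate = Q / v  (continuity equation)
A = 330 cm^3/s / 68 cm/s = 4.8529 cm^2

Final answer: 4.8529 cm^2


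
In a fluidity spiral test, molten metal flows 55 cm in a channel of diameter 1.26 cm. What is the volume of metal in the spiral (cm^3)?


Formula: V = pi * (d/2)^2 * L  (cylinder volume)
Radius = 1.26/2 = 0.63 cm
V = pi * 0.63^2 * 55 = 68.5794 cm^3

68.5794 cm^3


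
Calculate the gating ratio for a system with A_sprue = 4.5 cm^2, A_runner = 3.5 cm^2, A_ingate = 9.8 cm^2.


Sprue:Runner:Ingate = 1 : 3.5/4.5 : 9.8/4.5 = 1:0.78:2.18

Final answer: 1:0.78:2.18


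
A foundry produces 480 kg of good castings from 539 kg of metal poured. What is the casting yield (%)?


Formula: Casting Yield = (W_good / W_total) * 100
Yield = (480 kg / 539 kg) * 100 = 89.0538%

Final answer: 89.0538%


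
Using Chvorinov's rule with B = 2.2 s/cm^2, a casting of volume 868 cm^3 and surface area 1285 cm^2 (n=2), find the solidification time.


Formula: t_s = B * (V/A)^n  (Chvorinov's rule, n=2)
Modulus M = V/A = 868/1285 = 0.675486 cm
M^2 = 0.675486^2 = 0.456281 cm^2
t_s = 2.2 * 0.456281 = 1.0038 s

Final answer: 1.0038 s


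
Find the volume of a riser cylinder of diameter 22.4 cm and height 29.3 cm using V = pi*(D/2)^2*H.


Formula: V = pi * (D/2)^2 * H  (cylinder volume)
Radius = D/2 = 22.4/2 = 11.2 cm
V = pi * 11.2^2 * 29.3 = 11546.5845 cm^3


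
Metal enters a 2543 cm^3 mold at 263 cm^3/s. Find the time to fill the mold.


Formula: t_fill = V_mold / Q_flow
t = 2543 cm^3 / 263 cm^3/s = 9.6692 s

9.6692 s


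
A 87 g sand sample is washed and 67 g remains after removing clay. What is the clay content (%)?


Formula: Clay% = (W_total - W_washed) / W_total * 100
Clay mass = 87 - 67 = 20 g
Clay% = 20 / 87 * 100 = 22.9885%


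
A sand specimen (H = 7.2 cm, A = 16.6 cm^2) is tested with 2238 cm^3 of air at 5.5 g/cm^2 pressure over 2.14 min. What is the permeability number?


Formula: Permeability Number P = (V * H) / (p * A * t)
Numerator: V * H = 2238 * 7.2 = 16113.6
Denominator: p * A * t = 5.5 * 16.6 * 2.14 = 195.382
P = 16113.6 / 195.382 = 82.4723

82.4723


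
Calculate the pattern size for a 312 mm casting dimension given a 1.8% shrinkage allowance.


Formula: L_pattern = L_casting * (1 + shrinkage_rate/100)
Shrinkage factor = 1 + 1.8/100 = 1.018
L_pattern = 312 mm * 1.018 = 317.6160 mm


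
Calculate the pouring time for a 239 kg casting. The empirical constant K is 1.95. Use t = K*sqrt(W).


Formula: t = K * sqrt(W)
sqrt(W) = sqrt(239) = 15.45962
t = 1.95 * 15.45962 = 30.1463 s


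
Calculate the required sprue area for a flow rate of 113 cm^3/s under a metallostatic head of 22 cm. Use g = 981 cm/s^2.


Formula: v = sqrt(2*g*h), A = Q/v
Velocity: v = sqrt(2 * 981 * 22) = sqrt(43164) = 207.7595 cm/s
Sprue area: A = Q / v = 113 / 207.7595 = 0.5439 cm^2

0.5439 cm^2


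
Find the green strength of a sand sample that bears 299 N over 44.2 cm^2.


Formula: Compressive Strength = Force / Area
Strength = 299 N / 44.2 cm^2 = 6.7647 N/cm^2

Answer: 6.7647 N/cm^2


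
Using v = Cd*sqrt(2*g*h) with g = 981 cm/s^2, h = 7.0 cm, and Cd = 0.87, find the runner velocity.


Formula: v = Cd * sqrt(2 * g * h)  (Torricelli with discharge coefficient)
2*g*h = 2 * 981 * 7.0 = 13734.0 cm^2/s^2
sqrt(13734.0) = 117.19215 cm/s
v = 0.87 * 117.19215 = 101.9572 cm/s

101.9572 cm/s


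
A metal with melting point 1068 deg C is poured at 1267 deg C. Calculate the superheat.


Formula: Superheat = T_pour - T_melt
Superheat = 1267 - 1068 = 199 deg C


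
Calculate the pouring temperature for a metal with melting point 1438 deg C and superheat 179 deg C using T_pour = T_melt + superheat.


Formula: T_pour = T_melt + Superheat
T_pour = 1438 + 179 = 1617 deg C

Answer: 1617 deg C


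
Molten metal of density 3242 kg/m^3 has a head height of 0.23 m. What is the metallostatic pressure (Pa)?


Formula: P = rho * g * h
rho * g = 3242 * 9.81 = 31804.02 N/m^3
P = 31804.02 * 0.23 = 7314.9246 Pa


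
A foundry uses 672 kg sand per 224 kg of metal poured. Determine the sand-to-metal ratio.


Formula: Sand-to-Metal Ratio = W_sand / W_metal
Ratio = 672 kg / 224 kg = 3.0000


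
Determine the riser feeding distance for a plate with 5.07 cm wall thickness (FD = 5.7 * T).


Formula: FD = 5.7 * T  (riser feeding-distance rule)
FD = 5.7 * 5.07 cm = 28.8990 cm

Answer: 28.8990 cm


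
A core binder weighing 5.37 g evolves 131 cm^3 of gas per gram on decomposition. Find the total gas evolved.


Formula: V_gas = W_binder * gas_evolution_rate
V = 5.37 g * 131 cm^3/g = 703.4700 cm^3

Answer: 703.4700 cm^3


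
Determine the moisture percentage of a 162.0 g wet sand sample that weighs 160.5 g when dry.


Formula: MC = (W_wet - W_dry) / W_wet * 100
Water mass = 162.0 - 160.5 = 1.5 g
MC = 1.5 / 162.0 * 100 = 0.9259%

0.9259%


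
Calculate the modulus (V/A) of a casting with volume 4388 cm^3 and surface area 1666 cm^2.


Formula: Casting Modulus M = V / A
M = 4388 cm^3 / 1666 cm^2 = 2.6339 cm

Answer: 2.6339 cm


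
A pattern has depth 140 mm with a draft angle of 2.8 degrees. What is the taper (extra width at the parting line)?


Formula: taper = depth * tan(draft_angle)
tan(2.8 deg) = 0.0489082
taper = 140 mm * 0.0489082 = 6.8471 mm

Final answer: 6.8471 mm


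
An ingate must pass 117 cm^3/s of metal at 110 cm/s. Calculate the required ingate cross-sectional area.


Formula: A_ingate = Q / v  (continuity equation)
A = 117 cm^3/s / 110 cm/s = 1.0636 cm^2

Answer: 1.0636 cm^2


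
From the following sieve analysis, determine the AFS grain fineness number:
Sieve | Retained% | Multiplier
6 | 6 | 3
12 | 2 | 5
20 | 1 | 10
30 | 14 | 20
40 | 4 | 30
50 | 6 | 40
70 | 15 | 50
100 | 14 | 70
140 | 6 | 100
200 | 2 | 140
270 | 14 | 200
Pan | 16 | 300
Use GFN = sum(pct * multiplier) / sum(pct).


Formula: GFN = sum(pct * multiplier) / sum(pct)
sum(pct * multiplier) = 10888
sum(pct) = 100
GFN = 10888 / 100 = 108.88

108.88


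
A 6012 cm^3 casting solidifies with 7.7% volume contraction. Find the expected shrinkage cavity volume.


Formula: V_shrink = V_casting * shrinkage_pct / 100
V_shrink = 6012 cm^3 * 7.7 / 100 = 462.9240 cm^3

Final answer: 462.9240 cm^3


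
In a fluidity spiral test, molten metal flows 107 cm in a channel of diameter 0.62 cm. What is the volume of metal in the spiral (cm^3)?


Formula: V = pi * (d/2)^2 * L  (cylinder volume)
Radius = 0.62/2 = 0.31 cm
V = pi * 0.31^2 * 107 = 32.3041 cm^3

Final answer: 32.3041 cm^3


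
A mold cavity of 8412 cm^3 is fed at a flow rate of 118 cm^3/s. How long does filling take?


Formula: t_fill = V_mold / Q_flow
t = 8412 cm^3 / 118 cm^3/s = 71.2881 s


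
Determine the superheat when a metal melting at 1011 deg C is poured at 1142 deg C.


Formula: Superheat = T_pour - T_melt
Superheat = 1142 - 1011 = 131 deg C


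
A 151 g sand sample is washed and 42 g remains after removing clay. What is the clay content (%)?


Formula: Clay% = (W_total - W_washed) / W_total * 100
Clay mass = 151 - 42 = 109 g
Clay% = 109 / 151 * 100 = 72.1854%


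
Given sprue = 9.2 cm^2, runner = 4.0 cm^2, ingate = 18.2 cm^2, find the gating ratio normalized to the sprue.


Sprue:Runner:Ingate = 1 : 4.0/9.2 : 18.2/9.2 = 1:0.43:1.98

Answer: 1:0.43:1.98


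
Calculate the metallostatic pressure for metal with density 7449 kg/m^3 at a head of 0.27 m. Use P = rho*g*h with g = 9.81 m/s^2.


Formula: P = rho * g * h
rho * g = 7449 * 9.81 = 73074.69 N/m^3
P = 73074.69 * 0.27 = 19730.1663 Pa


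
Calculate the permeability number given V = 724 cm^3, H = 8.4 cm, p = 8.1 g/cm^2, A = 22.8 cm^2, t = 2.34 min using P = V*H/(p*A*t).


Formula: Permeability Number P = (V * H) / (p * A * t)
Numerator: V * H = 724 * 8.4 = 6081.6
Denominator: p * A * t = 8.1 * 22.8 * 2.34 = 432.1512
P = 6081.6 / 432.1512 = 14.0729

Final answer: 14.0729


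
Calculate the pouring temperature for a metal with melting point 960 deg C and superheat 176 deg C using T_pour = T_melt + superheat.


Formula: T_pour = T_melt + Superheat
T_pour = 960 + 176 = 1136 deg C

1136 deg C


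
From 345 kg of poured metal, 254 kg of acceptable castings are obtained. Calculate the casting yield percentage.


Formula: Casting Yield = (W_good / W_total) * 100
Yield = (254 kg / 345 kg) * 100 = 73.6232%

73.6232%


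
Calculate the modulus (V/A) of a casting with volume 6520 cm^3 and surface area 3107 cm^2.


Formula: Casting Modulus M = V / A
M = 6520 cm^3 / 3107 cm^2 = 2.0985 cm

Answer: 2.0985 cm


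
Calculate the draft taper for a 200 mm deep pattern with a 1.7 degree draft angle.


Formula: taper = depth * tan(draft_angle)
tan(1.7 deg) = 0.0296793
taper = 200 mm * 0.0296793 = 5.9359 mm


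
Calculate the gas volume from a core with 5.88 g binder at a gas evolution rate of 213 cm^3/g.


Formula: V_gas = W_binder * gas_evolution_rate
V = 5.88 g * 213 cm^3/g = 1252.4400 cm^3


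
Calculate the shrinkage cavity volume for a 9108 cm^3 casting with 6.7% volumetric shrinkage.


Formula: V_shrink = V_casting * shrinkage_pct / 100
V_shrink = 9108 cm^3 * 6.7 / 100 = 610.2360 cm^3

610.2360 cm^3


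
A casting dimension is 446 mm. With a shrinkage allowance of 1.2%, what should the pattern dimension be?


Formula: L_pattern = L_casting * (1 + shrinkage_rate/100)
Shrinkage factor = 1 + 1.2/100 = 1.012
L_pattern = 446 mm * 1.012 = 451.3520 mm


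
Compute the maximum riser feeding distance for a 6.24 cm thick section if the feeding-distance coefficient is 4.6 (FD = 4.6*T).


Formula: FD = 4.6 * T  (riser feeding-distance rule)
FD = 4.6 * 6.24 cm = 28.7040 cm

28.7040 cm


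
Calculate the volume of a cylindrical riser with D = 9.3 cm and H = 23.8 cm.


Formula: V = pi * (D/2)^2 * H  (cylinder volume)
Radius = D/2 = 9.3/2 = 4.65 cm
V = pi * 4.65^2 * 23.8 = 1616.7123 cm^3

1616.7123 cm^3


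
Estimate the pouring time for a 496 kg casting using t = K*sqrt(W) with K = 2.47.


Formula: t = K * sqrt(W)
sqrt(W) = sqrt(496) = 22.27106
t = 2.47 * 22.27106 = 55.0095 s

Answer: 55.0095 s


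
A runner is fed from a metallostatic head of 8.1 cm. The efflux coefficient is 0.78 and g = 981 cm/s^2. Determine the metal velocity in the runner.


Formula: v = Cd * sqrt(2 * g * h)  (Torricelli with discharge coefficient)
2*g*h = 2 * 981 * 8.1 = 15892.2 cm^2/s^2
sqrt(15892.2) = 126.06427 cm/s
v = 0.78 * 126.06427 = 98.3301 cm/s


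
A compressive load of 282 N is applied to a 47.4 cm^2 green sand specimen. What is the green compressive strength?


Formula: Compressive Strength = Force / Area
Strength = 282 N / 47.4 cm^2 = 5.9494 N/cm^2

Final answer: 5.9494 N/cm^2


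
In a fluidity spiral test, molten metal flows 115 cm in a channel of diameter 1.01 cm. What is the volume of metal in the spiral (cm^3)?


Formula: V = pi * (d/2)^2 * L  (cylinder volume)
Radius = 1.01/2 = 0.505 cm
V = pi * 0.505^2 * 115 = 92.1362 cm^3


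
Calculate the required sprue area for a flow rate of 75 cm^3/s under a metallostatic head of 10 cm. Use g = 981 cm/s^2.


Formula: v = sqrt(2*g*h), A = Q/v
Velocity: v = sqrt(2 * 981 * 10) = sqrt(19620) = 140.0714 cm/s
Sprue area: A = Q / v = 75 / 140.0714 = 0.5354 cm^2

Final answer: 0.5354 cm^2


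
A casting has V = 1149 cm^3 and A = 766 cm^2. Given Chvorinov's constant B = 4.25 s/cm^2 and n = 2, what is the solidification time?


Formula: t_s = B * (V/A)^n  (Chvorinov's rule, n=2)
Modulus M = V/A = 1149/766 = 1.500000 cm
M^2 = 1.500000^2 = 2.250000 cm^2
t_s = 4.25 * 2.250000 = 9.5625 s


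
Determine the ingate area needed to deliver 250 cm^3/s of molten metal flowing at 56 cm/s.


Formula: A_ingate = Q / v  (continuity equation)
A = 250 cm^3/s / 56 cm/s = 4.4643 cm^2

4.4643 cm^2


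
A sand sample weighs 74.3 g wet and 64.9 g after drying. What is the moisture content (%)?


Formula: MC = (W_wet - W_dry) / W_wet * 100
Water mass = 74.3 - 64.9 = 9.4 g
MC = 9.4 / 74.3 * 100 = 12.6514%

12.6514%


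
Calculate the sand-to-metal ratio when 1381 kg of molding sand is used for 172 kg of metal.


Formula: Sand-to-Metal Ratio = W_sand / W_metal
Ratio = 1381 kg / 172 kg = 8.0291


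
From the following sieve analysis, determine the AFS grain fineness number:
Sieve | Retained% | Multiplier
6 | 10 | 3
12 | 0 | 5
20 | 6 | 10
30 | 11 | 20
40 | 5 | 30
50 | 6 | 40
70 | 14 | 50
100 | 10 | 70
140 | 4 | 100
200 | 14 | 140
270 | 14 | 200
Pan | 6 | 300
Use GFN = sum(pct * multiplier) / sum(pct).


Formula: GFN = sum(pct * multiplier) / sum(pct)
sum(pct * multiplier) = 9060
sum(pct) = 100
GFN = 9060 / 100 = 90.60

90.60


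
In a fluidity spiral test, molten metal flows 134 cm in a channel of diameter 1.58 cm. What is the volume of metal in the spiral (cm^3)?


Formula: V = pi * (d/2)^2 * L  (cylinder volume)
Radius = 1.58/2 = 0.79 cm
V = pi * 0.79^2 * 134 = 262.7295 cm^3

Answer: 262.7295 cm^3


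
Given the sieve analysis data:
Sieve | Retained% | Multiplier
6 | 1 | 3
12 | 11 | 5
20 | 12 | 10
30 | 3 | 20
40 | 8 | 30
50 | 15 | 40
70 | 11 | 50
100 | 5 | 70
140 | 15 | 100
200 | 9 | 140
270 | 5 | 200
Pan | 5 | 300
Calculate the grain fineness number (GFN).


Formula: GFN = sum(pct * multiplier) / sum(pct)
sum(pct * multiplier) = 7238
sum(pct) = 100
GFN = 7238 / 100 = 72.38

Answer: 72.38


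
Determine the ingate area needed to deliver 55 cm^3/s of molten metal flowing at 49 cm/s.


Formula: A_ingate = Q / v  (continuity equation)
A = 55 cm^3/s / 49 cm/s = 1.1224 cm^2

Answer: 1.1224 cm^2


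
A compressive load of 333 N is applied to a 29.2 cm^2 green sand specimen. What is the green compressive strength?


Formula: Compressive Strength = Force / Area
Strength = 333 N / 29.2 cm^2 = 11.4041 N/cm^2

11.4041 N/cm^2


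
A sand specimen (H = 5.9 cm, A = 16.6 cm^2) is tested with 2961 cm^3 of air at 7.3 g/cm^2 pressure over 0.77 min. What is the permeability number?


Formula: Permeability Number P = (V * H) / (p * A * t)
Numerator: V * H = 2961 * 5.9 = 17469.9
Denominator: p * A * t = 7.3 * 16.6 * 0.77 = 93.3086
P = 17469.9 / 93.3086 = 187.2271

Answer: 187.2271


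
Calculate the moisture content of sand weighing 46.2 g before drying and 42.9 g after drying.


Formula: MC = (W_wet - W_dry) / W_wet * 100
Water mass = 46.2 - 42.9 = 3.3 g
MC = 3.3 / 46.2 * 100 = 7.1429%


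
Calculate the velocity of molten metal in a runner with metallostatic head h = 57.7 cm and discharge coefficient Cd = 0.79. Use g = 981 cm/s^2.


Formula: v = Cd * sqrt(2 * g * h)  (Torricelli with discharge coefficient)
2*g*h = 2 * 981 * 57.7 = 113207.4 cm^2/s^2
sqrt(113207.4) = 336.46307 cm/s
v = 0.79 * 336.46307 = 265.8058 cm/s

265.8058 cm/s
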